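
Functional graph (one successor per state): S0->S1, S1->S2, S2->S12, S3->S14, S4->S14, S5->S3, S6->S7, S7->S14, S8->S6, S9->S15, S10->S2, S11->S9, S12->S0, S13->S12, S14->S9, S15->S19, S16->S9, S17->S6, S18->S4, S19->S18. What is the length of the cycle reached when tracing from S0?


Trace from S0 until a state repeats:
  S0 -> S1 -> S2 -> S12 -> S0
S0 first seen at step 0, revisited at step 4.
Cycle length = 4 - 0 = 4

4


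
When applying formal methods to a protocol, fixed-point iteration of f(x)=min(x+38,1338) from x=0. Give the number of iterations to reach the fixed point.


Step 1: x=0, cap=1338, increment=38
Step 2: x grows by 38 each step until capped at 1338; fixed point is x=1338
Step 3: iterations = ceil(1338/38) = 36

36


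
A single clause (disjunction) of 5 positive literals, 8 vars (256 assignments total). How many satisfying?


Step 1: Total=2^8=256
Step 2: Unsat when all 5 false: 2^3=8
Step 3: Sat=256-8=248

248


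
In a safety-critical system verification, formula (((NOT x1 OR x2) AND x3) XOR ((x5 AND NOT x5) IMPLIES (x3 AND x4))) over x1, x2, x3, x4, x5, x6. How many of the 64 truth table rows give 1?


Formula: (((NOT x1 OR x2) AND x3) XOR ((x5 AND NOT x5) IMPLIES (x3 AND x4))) over 6 vars (64 rows)
Evaluate each row (x1, x2, x3, x4, x5, x6 as bits, MSB first):
  row 0 [000000]: (((NOT 0 OR 0) AND 0) XOR ((0 AND NOT 0) IMPLIES (0 AND 0))) -> 1
  row 1 [000001]: (((NOT 0 OR 0) AND 0) XOR ((0 AND NOT 0) IMPLIES (0 AND 0))) -> 1
  row 2 [000010]: (((NOT 0 OR 0) AND 0) XOR ((1 AND NOT 1) IMPLIES (0 AND 0))) -> 1
  row 3 [000011]: (((NOT 0 OR 0) AND 0) XOR ((1 AND NOT 1) IMPLIES (0 AND 0))) -> 1
  row 4 [000100]: (((NOT 0 OR 0) AND 0) XOR ((0 AND NOT 0) IMPLIES (0 AND 1))) -> 1
  (every remaining row is evaluated the same way; all 64 results are listed next)
Full result column, 8 rows per line (x1,x2,x3 fixed per line; x4,x5,x6 runs 000..111 left to right):
  rows 0-7 [x1,x2,x3=000]: 11111111  (ones: 8)
  rows 8-15 [x1,x2,x3=001]: 00000000  (ones: 0)
  rows 16-23 [x1,x2,x3=010]: 11111111  (ones: 8)
  rows 24-31 [x1,x2,x3=011]: 00000000  (ones: 0)
  rows 32-39 [x1,x2,x3=100]: 11111111  (ones: 8)
  rows 40-47 [x1,x2,x3=101]: 11111111  (ones: 8)
  rows 48-55 [x1,x2,x3=110]: 11111111  (ones: 8)
  rows 56-63 [x1,x2,x3=111]: 00000000  (ones: 0)
Count of 1-rows = 8+0+8+0+8+8+8+0 = 40

40


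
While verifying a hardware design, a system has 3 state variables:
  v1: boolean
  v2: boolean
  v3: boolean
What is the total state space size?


State space = product of domain sizes of all variables.
Domain sizes:
  v1 (boolean): 2
  v2 (boolean): 2
  v3 (boolean): 2
Product = 2 * 2 * 2 = 8

8


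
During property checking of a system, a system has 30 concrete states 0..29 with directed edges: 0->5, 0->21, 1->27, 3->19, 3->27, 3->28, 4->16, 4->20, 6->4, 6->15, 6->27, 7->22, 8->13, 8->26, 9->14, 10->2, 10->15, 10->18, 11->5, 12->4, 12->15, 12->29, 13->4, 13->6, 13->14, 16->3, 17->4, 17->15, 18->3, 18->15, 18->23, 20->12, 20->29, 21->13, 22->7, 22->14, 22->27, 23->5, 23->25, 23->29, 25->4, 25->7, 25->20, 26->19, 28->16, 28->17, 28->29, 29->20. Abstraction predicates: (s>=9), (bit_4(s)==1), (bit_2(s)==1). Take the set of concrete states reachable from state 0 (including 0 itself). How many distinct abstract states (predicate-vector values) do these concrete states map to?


BFS from 0:
Concrete reachable: {0, 3, 4, 5, 6, 12, 13, 14, 15, 16, 17, 19, 20, 21, 27, 28, 29}
Abstract via predicates (s>=9), (bit_4(s)==1), (bit_2(s)==1):
  (0,0,0) <- {0, 3}
  (0,0,1) <- {4, 5, 6}
  (1,0,1) <- {12, 13, 14, 15}
  (1,1,0) <- {16, 17, 19, 27}
  (1,1,1) <- {20, 21, 28, 29}
Distinct abstract states = 5

5


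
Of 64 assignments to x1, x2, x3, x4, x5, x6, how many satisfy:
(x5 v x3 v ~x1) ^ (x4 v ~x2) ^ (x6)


CNF with 3 clauses over 6 vars (64 assignments).
An assignment satisfies CNF iff every clause has >=1 true literal.
Check each row (bits = x1,x2,x3,x4,x5,x6; clause T/F shown):
  row 0 [000000]: clauses=TTF -> 0
  row 1 [000001]: clauses=TTT -> 1
  row 2 [000010]: clauses=TTF -> 0
  row 3 [000011]: clauses=TTT -> 1
  row 4 [000100]: clauses=TTF -> 0
  (every remaining row is evaluated the same way; all 64 results are listed next)
Full result column, 8 rows per line (x1,x2,x3 fixed per line; x4,x5,x6 runs 000..111 left to right):
  rows 0-7 [x1,x2,x3=000]: 01010101  (ones: 4)
  rows 8-15 [x1,x2,x3=001]: 01010101  (ones: 4)
  rows 16-23 [x1,x2,x3=010]: 00000101  (ones: 2)
  rows 24-31 [x1,x2,x3=011]: 00000101  (ones: 2)
  rows 32-39 [x1,x2,x3=100]: 00010001  (ones: 2)
  rows 40-47 [x1,x2,x3=101]: 01010101  (ones: 4)
  rows 48-55 [x1,x2,x3=110]: 00000001  (ones: 1)
  rows 56-63 [x1,x2,x3=111]: 00000101  (ones: 2)
Satisfying assignments = 4+4+2+2+2+4+1+2 = 21

21


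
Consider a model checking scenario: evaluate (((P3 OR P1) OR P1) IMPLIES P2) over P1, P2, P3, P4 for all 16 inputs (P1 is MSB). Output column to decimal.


Formula: (((P3 OR P1) OR P1) IMPLIES P2) over P1, P2, P3, P4 (16 rows)
Evaluate each row (bits = P1,P2,P3,P4, MSB first):
  row 0 [0000]: (((0 OR 0) OR 0) IMPLIES 0) -> 1
  row 1 [0001]: (((0 OR 0) OR 0) IMPLIES 0) -> 1
  row 2 [0010]: (((1 OR 0) OR 0) IMPLIES 0) -> 0
  row 3 [0011]: (((1 OR 0) OR 0) IMPLIES 0) -> 0
  row 4 [0100]: (((0 OR 0) OR 0) IMPLIES 1) -> 1
  row 5 [0101]: (((0 OR 0) OR 0) IMPLIES 1) -> 1
  row 6 [0110]: (((1 OR 0) OR 0) IMPLIES 1) -> 1
  row 7 [0111]: (((1 OR 0) OR 0) IMPLIES 1) -> 1
  row 8 [1000]: (((0 OR 1) OR 1) IMPLIES 0) -> 0
  row 9 [1001]: (((0 OR 1) OR 1) IMPLIES 0) -> 0
  row 10 [1010]: (((1 OR 1) OR 1) IMPLIES 0) -> 0
  row 11 [1011]: (((1 OR 1) OR 1) IMPLIES 0) -> 0
  row 12 [1100]: (((0 OR 1) OR 1) IMPLIES 1) -> 1
  row 13 [1101]: (((0 OR 1) OR 1) IMPLIES 1) -> 1
  row 14 [1110]: (((1 OR 1) OR 1) IMPLIES 1) -> 1
  row 15 [1111]: (((1 OR 1) OR 1) IMPLIES 1) -> 1
Full result column, 4 rows per line (P1,P2 fixed per line; P3,P4 runs 00..11 left to right):
  rows 0-3 [P1,P2=00]: 1100  = hex C
  rows 4-7 [P1,P2=01]: 1111  = hex F
  rows 8-11 [P1,P2=10]: 0000  = hex 0
  rows 12-15 [P1,P2=11]: 1111  = hex F
Output column (row 0 .. row 15) = 1100111100001111
Output column grouped in 4s = 1100 1111 0000 1111 = 0xCF0F
Convert to decimal digit by digit (value = value*16 + digit):
  C -> 12
  12*16 + 15 (F) = 207
  207*16 + 0 = 3312
  3312*16 + 15 (F) = 53007
Decimal = 53007

53007


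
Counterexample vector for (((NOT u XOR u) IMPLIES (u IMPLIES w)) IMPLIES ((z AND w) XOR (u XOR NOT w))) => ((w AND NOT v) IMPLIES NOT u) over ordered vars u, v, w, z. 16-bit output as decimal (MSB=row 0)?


F1 = (((NOT u XOR u) IMPLIES (u IMPLIES w)) IMPLIES ((z AND w) XOR (u XOR NOT w)))
F2 = ((w AND NOT v) IMPLIES NOT u)
Counterexample to F1=>F2 is where F1=1 and F2=0.
Evaluate each row (bits = u,v,w,z, MSB first):
  row 0 [0000]: F1=1 F2=1 -> F1&~F2 -> 0
  row 1 [0001]: F1=1 F2=1 -> F1&~F2 -> 0
  row 2 [0010]: F1=0 F2=1 -> F1&~F2 -> 0
  row 3 [0011]: F1=1 F2=1 -> F1&~F2 -> 0
  row 4 [0100]: F1=1 F2=1 -> F1&~F2 -> 0
  row 5 [0101]: F1=1 F2=1 -> F1&~F2 -> 0
  row 6 [0110]: F1=0 F2=1 -> F1&~F2 -> 0
  row 7 [0111]: F1=1 F2=1 -> F1&~F2 -> 0
  row 8 [1000]: F1=1 F2=1 -> F1&~F2 -> 0
  row 9 [1001]: F1=1 F2=1 -> F1&~F2 -> 0
  row 10 [1010]: F1=1 F2=0 -> F1&~F2 -> 1
  row 11 [1011]: F1=0 F2=0 -> F1&~F2 -> 0
  row 12 [1100]: F1=1 F2=1 -> F1&~F2 -> 0
  row 13 [1101]: F1=1 F2=1 -> F1&~F2 -> 0
  row 14 [1110]: F1=1 F2=1 -> F1&~F2 -> 0
  row 15 [1111]: F1=0 F2=1 -> F1&~F2 -> 0
Full result column, 4 rows per line (u,v fixed per line; w,z runs 00..11 left to right):
  rows 0-3 [u,v=00]: 0000  = hex 0
  rows 4-7 [u,v=01]: 0000  = hex 0
  rows 8-11 [u,v=10]: 0010  = hex 2
  rows 12-15 [u,v=11]: 0000  = hex 0
Counterexample vector (row 0 .. row 15) = 0000000000100000
Output column grouped in 4s = 0000 0000 0010 0000 = 0x0020
Convert to decimal digit by digit (value = value*16 + digit):
  0 -> 0
  0*16 + 0 = 0
  0*16 + 2 = 2
  2*16 + 0 = 32
Decimal = 32

32


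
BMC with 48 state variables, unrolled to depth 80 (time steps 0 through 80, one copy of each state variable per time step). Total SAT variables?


BMC unrolls to depth k, creating one copy of each state var for steps 0..k.
Step count = 80 + 1 = 81 (steps 0 through 80)
Vars per step = 48
Total = 48 * 81 = 3888

3888


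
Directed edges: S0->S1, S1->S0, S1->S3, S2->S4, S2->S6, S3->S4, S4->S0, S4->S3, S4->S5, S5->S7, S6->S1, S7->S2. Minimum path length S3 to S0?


BFS layer-by-layer from S3:
  dist 0: {S3}
  dist 1: {S4}
  dist 2: {S0, S5}
  -> S0 reached at distance 2
Shortest path length = 2

2


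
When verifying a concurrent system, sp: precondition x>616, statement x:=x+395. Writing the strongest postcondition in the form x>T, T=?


Formula: sp(P, x:=E) = exists old_x. (x = E[old_x/x]) AND P[old_x/x] (old_x is the value of x before the assignment; eliminate old_x by solving x = E[old_x/x] for old_x)
Step 1: Precondition P: x>616, i.e. old_x > 616
Step 2: Assignment gives x = old_x + 395, so old_x = x - 395
Step 3: Substitute into P: x - 395 > 616
Step 4: Simplify: x > 616+395 = 1011

1011


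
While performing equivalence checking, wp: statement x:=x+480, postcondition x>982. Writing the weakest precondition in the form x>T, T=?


Formula: wp(x:=E, P) = P[E/x] (substitute E for x in postcondition)
Step 1: Postcondition: x>982
Step 2: Substitute x+480 for x: x+480>982
Step 3: Solve for x: x > 982-480 = 502

502


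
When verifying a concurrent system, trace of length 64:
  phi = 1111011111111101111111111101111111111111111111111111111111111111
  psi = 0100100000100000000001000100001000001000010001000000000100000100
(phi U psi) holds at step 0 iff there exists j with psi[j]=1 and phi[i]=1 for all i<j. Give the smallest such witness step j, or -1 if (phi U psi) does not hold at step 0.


(phi U psi) at 0: need smallest j with psi[j]=1 and phi[i]=1 for all i in [0,j).
Scan from step 0:
  step 0: phi=1, psi=0 -> continue
  step 1: psi=1 and phi held for [0,1) -> witness found
Witness step = 1

1


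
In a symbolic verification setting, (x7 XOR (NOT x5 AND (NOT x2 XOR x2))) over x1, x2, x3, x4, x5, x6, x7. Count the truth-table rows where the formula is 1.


Formula: (x7 XOR (NOT x5 AND (NOT x2 XOR x2))) over 7 vars (128 rows)
Evaluate each row (x1, x2, x3, x4, x5, x6, x7 as bits, MSB first):
  row 0 [0000000]: (0 XOR (NOT 0 AND (NOT 0 XOR 0))) -> 1
  row 1 [0000001]: (1 XOR (NOT 0 AND (NOT 0 XOR 0))) -> 0
  row 2 [0000010]: (0 XOR (NOT 0 AND (NOT 0 XOR 0))) -> 1
  row 3 [0000011]: (1 XOR (NOT 0 AND (NOT 0 XOR 0))) -> 0
  row 4 [0000100]: (0 XOR (NOT 1 AND (NOT 0 XOR 0))) -> 0
  (every remaining row is evaluated the same way; all 128 results are listed next)
Full result column, 8 rows per line (x1,x2,x3,x4 fixed per line; x5,x6,x7 runs 000..111 left to right):
  rows 0-7 [x1,x2,x3,x4=0000]: 10100101  (ones: 4)
  rows 8-15 [x1,x2,x3,x4=0001]: 10100101  (ones: 4)
  rows 16-23 [x1,x2,x3,x4=0010]: 10100101  (ones: 4)
  rows 24-31 [x1,x2,x3,x4=0011]: 10100101  (ones: 4)
  rows 32-39 [x1,x2,x3,x4=0100]: 10100101  (ones: 4)
  rows 40-47 [x1,x2,x3,x4=0101]: 10100101  (ones: 4)
  rows 48-55 [x1,x2,x3,x4=0110]: 10100101  (ones: 4)
  rows 56-63 [x1,x2,x3,x4=0111]: 10100101  (ones: 4)
  rows 64-71 [x1,x2,x3,x4=1000]: 10100101  (ones: 4)
  rows 72-79 [x1,x2,x3,x4=1001]: 10100101  (ones: 4)
  rows 80-87 [x1,x2,x3,x4=1010]: 10100101  (ones: 4)
  rows 88-95 [x1,x2,x3,x4=1011]: 10100101  (ones: 4)
  rows 96-103 [x1,x2,x3,x4=1100]: 10100101  (ones: 4)
  rows 104-111 [x1,x2,x3,x4=1101]: 10100101  (ones: 4)
  rows 112-119 [x1,x2,x3,x4=1110]: 10100101  (ones: 4)
  rows 120-127 [x1,x2,x3,x4=1111]: 10100101  (ones: 4)
Count of 1-rows = 4+4+4+4+4+4+4+4+4+4+4+4+4+4+4+4 = 64

64


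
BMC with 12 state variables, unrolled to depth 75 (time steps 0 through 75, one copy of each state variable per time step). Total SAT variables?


BMC unrolls to depth k, creating one copy of each state var for steps 0..k.
Step count = 75 + 1 = 76 (steps 0 through 75)
Vars per step = 12
Total = 12 * 76 = 912

912


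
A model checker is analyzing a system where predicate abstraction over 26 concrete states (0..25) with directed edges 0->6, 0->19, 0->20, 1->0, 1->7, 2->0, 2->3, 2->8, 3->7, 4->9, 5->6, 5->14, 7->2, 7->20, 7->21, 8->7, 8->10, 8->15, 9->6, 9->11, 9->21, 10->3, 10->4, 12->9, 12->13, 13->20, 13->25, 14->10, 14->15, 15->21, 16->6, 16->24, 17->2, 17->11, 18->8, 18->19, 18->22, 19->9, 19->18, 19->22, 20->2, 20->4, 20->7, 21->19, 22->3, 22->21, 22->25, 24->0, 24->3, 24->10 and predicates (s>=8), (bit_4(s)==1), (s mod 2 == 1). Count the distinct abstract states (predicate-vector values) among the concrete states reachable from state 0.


BFS from 0:
Concrete reachable: {0, 2, 3, 4, 6, 7, 8, 9, 10, 11, 15, 18, 19, 20, 21, 22, 25}
Abstract via predicates (s>=8), (bit_4(s)==1), (s mod 2 == 1):
  (0,0,0) <- {0, 2, 4, 6}
  (0,0,1) <- {3, 7}
  (1,0,0) <- {8, 10}
  (1,0,1) <- {9, 11, 15}
  (1,1,0) <- {18, 20, 22}
  (1,1,1) <- {19, 21, 25}
Distinct abstract states = 6

6


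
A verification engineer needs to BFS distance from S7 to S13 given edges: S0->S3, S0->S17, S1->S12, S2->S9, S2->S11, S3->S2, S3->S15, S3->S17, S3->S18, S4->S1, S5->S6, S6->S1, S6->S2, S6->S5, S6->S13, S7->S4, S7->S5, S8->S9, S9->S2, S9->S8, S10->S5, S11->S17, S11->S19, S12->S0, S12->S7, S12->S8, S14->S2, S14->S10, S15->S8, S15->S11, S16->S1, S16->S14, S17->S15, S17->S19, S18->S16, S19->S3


BFS layer-by-layer from S7:
  dist 0: {S7}
  dist 1: {S4, S5}
  dist 2: {S1, S6}
  dist 3: {S2, S12, S13}
  -> S13 reached at distance 3
Shortest path length = 3

3


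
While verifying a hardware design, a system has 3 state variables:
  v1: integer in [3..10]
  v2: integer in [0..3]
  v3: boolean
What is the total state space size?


State space = product of domain sizes of all variables.
Domain sizes:
  v1 (integer in [3..10]): 8
  v2 (integer in [0..3]): 4
  v3 (boolean): 2
Product = 8 * 4 * 2 = 64

64


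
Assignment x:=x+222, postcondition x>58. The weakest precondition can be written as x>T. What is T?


Formula: wp(x:=E, P) = P[E/x] (substitute E for x in postcondition)
Step 1: Postcondition: x>58
Step 2: Substitute x+222 for x: x+222>58
Step 3: Solve for x: x > 58-222 = -164

-164


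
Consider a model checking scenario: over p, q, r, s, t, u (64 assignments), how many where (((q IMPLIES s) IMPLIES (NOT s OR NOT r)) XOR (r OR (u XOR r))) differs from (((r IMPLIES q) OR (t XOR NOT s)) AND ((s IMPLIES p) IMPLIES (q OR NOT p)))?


F1 = (((q IMPLIES s) IMPLIES (NOT s OR NOT r)) XOR (r OR (u XOR r)))
F2 = (((r IMPLIES q) OR (t XOR NOT s)) AND ((s IMPLIES p) IMPLIES (q OR NOT p)))
Evaluate both on each of 64 rows (bits = p,q,r,s,t,u):
  row 0 [000000]: F1=1 F2=1 -> 0
  row 1 [000001]: F1=0 F2=1 (differ) -> 1
  row 2 [000010]: F1=1 F2=1 -> 0
  row 3 [000011]: F1=0 F2=1 (differ) -> 1
  row 4 [000100]: F1=1 F2=1 -> 0
  (every remaining row is evaluated the same way; all 64 results are listed next)
Full result column, 8 rows per line (p,q,r fixed per line; s,t,u runs 000..111 left to right):
  rows 0-7 [p,q,r=000]: 01010101  (ones: 4)
  rows 8-15 [p,q,r=001]: 11001100  (ones: 4)
  rows 16-23 [p,q,r=010]: 01010101  (ones: 4)
  rows 24-31 [p,q,r=011]: 11110000  (ones: 4)
  rows 32-39 [p,q,r=100]: 10101010  (ones: 4)
  rows 40-47 [p,q,r=101]: 00001111  (ones: 4)
  rows 48-55 [p,q,r=110]: 01010101  (ones: 4)
  rows 56-63 [p,q,r=111]: 11110000  (ones: 4)
Disagreements = 4+4+4+4+4+4+4+4 = 32

32


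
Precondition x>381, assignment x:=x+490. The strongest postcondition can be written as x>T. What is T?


Formula: sp(P, x:=E) = exists old_x. (x = E[old_x/x]) AND P[old_x/x] (old_x is the value of x before the assignment; eliminate old_x by solving x = E[old_x/x] for old_x)
Step 1: Precondition P: x>381, i.e. old_x > 381
Step 2: Assignment gives x = old_x + 490, so old_x = x - 490
Step 3: Substitute into P: x - 490 > 381
Step 4: Simplify: x > 381+490 = 871

871


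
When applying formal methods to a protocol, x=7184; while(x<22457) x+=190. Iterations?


Step 1: x goes from 7184 toward 22457 by 190; the body runs while x<22457, so iterations = ceil((bound-start)/step)
Step 2: Distance=15273
Step 3: ceil(15273/190)=81

81


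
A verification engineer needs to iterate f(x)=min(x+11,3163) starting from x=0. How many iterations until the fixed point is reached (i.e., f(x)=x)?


Step 1: x=0, cap=3163, increment=11
Step 2: x grows by 11 each step until capped at 3163; fixed point is x=3163
Step 3: iterations = ceil(3163/11) = 288

288


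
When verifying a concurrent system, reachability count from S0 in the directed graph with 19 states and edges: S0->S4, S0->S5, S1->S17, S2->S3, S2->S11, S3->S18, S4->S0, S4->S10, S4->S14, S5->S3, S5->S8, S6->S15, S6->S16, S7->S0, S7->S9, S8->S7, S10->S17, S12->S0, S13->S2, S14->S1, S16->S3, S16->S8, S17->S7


BFS from S0:
  layer 0: {S0}
  layer 1: {S4, S5}
  layer 2: {S3, S8, S10, S14}
  layer 3: {S1, S7, S17, S18}
  layer 4: {S9}
Reachable set: {S0, S1, S3, S4, S5, S7, S8, S9, S10, S14, S17, S18}
Count = 12

12


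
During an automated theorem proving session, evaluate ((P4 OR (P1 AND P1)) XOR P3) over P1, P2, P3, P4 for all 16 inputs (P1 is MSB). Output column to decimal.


Formula: ((P4 OR (P1 AND P1)) XOR P3) over P1, P2, P3, P4 (16 rows)
Evaluate each row (bits = P1,P2,P3,P4, MSB first):
  row 0 [0000]: ((0 OR (0 AND 0)) XOR 0) -> 0
  row 1 [0001]: ((1 OR (0 AND 0)) XOR 0) -> 1
  row 2 [0010]: ((0 OR (0 AND 0)) XOR 1) -> 1
  row 3 [0011]: ((1 OR (0 AND 0)) XOR 1) -> 0
  row 4 [0100]: ((0 OR (0 AND 0)) XOR 0) -> 0
  row 5 [0101]: ((1 OR (0 AND 0)) XOR 0) -> 1
  row 6 [0110]: ((0 OR (0 AND 0)) XOR 1) -> 1
  row 7 [0111]: ((1 OR (0 AND 0)) XOR 1) -> 0
  row 8 [1000]: ((0 OR (1 AND 1)) XOR 0) -> 1
  row 9 [1001]: ((1 OR (1 AND 1)) XOR 0) -> 1
  row 10 [1010]: ((0 OR (1 AND 1)) XOR 1) -> 0
  row 11 [1011]: ((1 OR (1 AND 1)) XOR 1) -> 0
  row 12 [1100]: ((0 OR (1 AND 1)) XOR 0) -> 1
  row 13 [1101]: ((1 OR (1 AND 1)) XOR 0) -> 1
  row 14 [1110]: ((0 OR (1 AND 1)) XOR 1) -> 0
  row 15 [1111]: ((1 OR (1 AND 1)) XOR 1) -> 0
Full result column, 4 rows per line (P1,P2 fixed per line; P3,P4 runs 00..11 left to right):
  rows 0-3 [P1,P2=00]: 0110  = hex 6
  rows 4-7 [P1,P2=01]: 0110  = hex 6
  rows 8-11 [P1,P2=10]: 1100  = hex C
  rows 12-15 [P1,P2=11]: 1100  = hex C
Output column (row 0 .. row 15) = 0110011011001100
Output column grouped in 4s = 0110 0110 1100 1100 = 0x66CC
Convert to decimal digit by digit (value = value*16 + digit):
  6 -> 6
  6*16 + 6 = 102
  102*16 + 12 (C) = 1644
  1644*16 + 12 (C) = 26316
Decimal = 26316

26316


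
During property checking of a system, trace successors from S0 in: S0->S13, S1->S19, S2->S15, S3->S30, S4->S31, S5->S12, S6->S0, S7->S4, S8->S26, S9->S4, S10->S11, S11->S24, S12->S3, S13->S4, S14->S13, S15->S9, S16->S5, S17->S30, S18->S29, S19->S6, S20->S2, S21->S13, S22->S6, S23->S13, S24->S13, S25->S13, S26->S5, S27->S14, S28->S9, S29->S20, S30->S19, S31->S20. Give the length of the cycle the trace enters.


Trace from S0 until a state repeats:
  S0 -> S13 -> S4 -> S31 -> S20 -> S2 -> S15 -> S9 -> S4
S4 first seen at step 2, revisited at step 8.
Cycle length = 8 - 2 = 6

6


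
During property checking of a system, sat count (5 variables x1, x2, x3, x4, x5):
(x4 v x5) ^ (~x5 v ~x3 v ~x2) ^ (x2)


CNF with 3 clauses over 5 vars (32 assignments).
An assignment satisfies CNF iff every clause has >=1 true literal.
Check each row (bits = x1,x2,x3,x4,x5; clause T/F shown):
  row 0 [00000]: clauses=FTF -> 0
  row 1 [00001]: clauses=TTF -> 0
  row 2 [00010]: clauses=TTF -> 0
  row 3 [00011]: clauses=TTF -> 0
  row 4 [00100]: clauses=FTF -> 0
  row 5 [00101]: clauses=TTF -> 0
  row 6 [00110]: clauses=TTF -> 0
  row 7 [00111]: clauses=TTF -> 0
  row 8 [01000]: clauses=FTT -> 0
  row 9 [01001]: clauses=TTT -> 1
  row 10 [01010]: clauses=TTT -> 1
  row 11 [01011]: clauses=TTT -> 1
  row 12 [01100]: clauses=FTT -> 0
  row 13 [01101]: clauses=TFT -> 0
  row 14 [01110]: clauses=TTT -> 1
  row 15 [01111]: clauses=TFT -> 0
  row 16 [10000]: clauses=FTF -> 0
  row 17 [10001]: clauses=TTF -> 0
  row 18 [10010]: clauses=TTF -> 0
  row 19 [10011]: clauses=TTF -> 0
  row 20 [10100]: clauses=FTF -> 0
  row 21 [10101]: clauses=TTF -> 0
  row 22 [10110]: clauses=TTF -> 0
  row 23 [10111]: clauses=TTF -> 0
  row 24 [11000]: clauses=FTT -> 0
  row 25 [11001]: clauses=TTT -> 1
  row 26 [11010]: clauses=TTT -> 1
  row 27 [11011]: clauses=TTT -> 1
  row 28 [11100]: clauses=FTT -> 0
  row 29 [11101]: clauses=TFT -> 0
  row 30 [11110]: clauses=TTT -> 1
  row 31 [11111]: clauses=TFT -> 0
Full result column, 8 rows per line (x1,x2 fixed per line; x3,x4,x5 runs 000..111 left to right):
  rows 0-7 [x1,x2=00]: 00000000  (ones: 0)
  rows 8-15 [x1,x2=01]: 01110010  (ones: 4)
  rows 16-23 [x1,x2=10]: 00000000  (ones: 0)
  rows 24-31 [x1,x2=11]: 01110010  (ones: 4)
Satisfying assignments = 0+4+0+4 = 8

8


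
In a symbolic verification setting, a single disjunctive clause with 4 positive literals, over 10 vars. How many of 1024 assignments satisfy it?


Step 1: Total=2^10=1024
Step 2: Unsat when all 4 false: 2^6=64
Step 3: Sat=1024-64=960

960


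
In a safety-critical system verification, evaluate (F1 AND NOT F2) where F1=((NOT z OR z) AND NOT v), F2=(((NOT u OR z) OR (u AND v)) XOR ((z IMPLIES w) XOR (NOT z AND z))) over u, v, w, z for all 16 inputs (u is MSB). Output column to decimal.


F1 = ((NOT z OR z) AND NOT v)
F2 = (((NOT u OR z) OR (u AND v)) XOR ((z IMPLIES w) XOR (NOT z AND z)))
Counterexample to F1=>F2 is where F1=1 and F2=0.
Evaluate each row (bits = u,v,w,z, MSB first):
  row 0 [0000]: F1=1 F2=0 -> F1&~F2 -> 1
  row 1 [0001]: F1=1 F2=1 -> F1&~F2 -> 0
  row 2 [0010]: F1=1 F2=0 -> F1&~F2 -> 1
  row 3 [0011]: F1=1 F2=0 -> F1&~F2 -> 1
  row 4 [0100]: F1=0 F2=0 -> F1&~F2 -> 0
  row 5 [0101]: F1=0 F2=1 -> F1&~F2 -> 0
  row 6 [0110]: F1=0 F2=0 -> F1&~F2 -> 0
  row 7 [0111]: F1=0 F2=0 -> F1&~F2 -> 0
  row 8 [1000]: F1=1 F2=1 -> F1&~F2 -> 0
  row 9 [1001]: F1=1 F2=1 -> F1&~F2 -> 0
  row 10 [1010]: F1=1 F2=1 -> F1&~F2 -> 0
  row 11 [1011]: F1=1 F2=0 -> F1&~F2 -> 1
  row 12 [1100]: F1=0 F2=0 -> F1&~F2 -> 0
  row 13 [1101]: F1=0 F2=1 -> F1&~F2 -> 0
  row 14 [1110]: F1=0 F2=0 -> F1&~F2 -> 0
  row 15 [1111]: F1=0 F2=0 -> F1&~F2 -> 0
Full result column, 4 rows per line (u,v fixed per line; w,z runs 00..11 left to right):
  rows 0-3 [u,v=00]: 1011  = hex B
  rows 4-7 [u,v=01]: 0000  = hex 0
  rows 8-11 [u,v=10]: 0001  = hex 1
  rows 12-15 [u,v=11]: 0000  = hex 0
Counterexample vector (row 0 .. row 15) = 1011000000010000
Output column grouped in 4s = 1011 0000 0001 0000 = 0xB010
Convert to decimal digit by digit (value = value*16 + digit):
  B -> 11
  11*16 + 0 = 176
  176*16 + 1 = 2817
  2817*16 + 0 = 45072
Decimal = 45072

45072


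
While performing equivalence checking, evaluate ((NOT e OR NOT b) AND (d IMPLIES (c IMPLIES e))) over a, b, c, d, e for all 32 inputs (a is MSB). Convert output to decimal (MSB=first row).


Formula: ((NOT e OR NOT b) AND (d IMPLIES (c IMPLIES e))) over a, b, c, d, e (32 rows)
Evaluate each row (bits = a,b,c,d,e, MSB first):
  row 0 [00000]: ((NOT 0 OR NOT 0) AND (0 IMPLIES (0 IMPLIES 0))) -> 1
  row 1 [00001]: ((NOT 1 OR NOT 0) AND (0 IMPLIES (0 IMPLIES 1))) -> 1
  row 2 [00010]: ((NOT 0 OR NOT 0) AND (1 IMPLIES (0 IMPLIES 0))) -> 1
  row 3 [00011]: ((NOT 1 OR NOT 0) AND (1 IMPLIES (0 IMPLIES 1))) -> 1
  row 4 [00100]: ((NOT 0 OR NOT 0) AND (0 IMPLIES (1 IMPLIES 0))) -> 1
  row 5 [00101]: ((NOT 1 OR NOT 0) AND (0 IMPLIES (1 IMPLIES 1))) -> 1
  row 6 [00110]: ((NOT 0 OR NOT 0) AND (1 IMPLIES (1 IMPLIES 0))) -> 0
  row 7 [00111]: ((NOT 1 OR NOT 0) AND (1 IMPLIES (1 IMPLIES 1))) -> 1
  row 8 [01000]: ((NOT 0 OR NOT 1) AND (0 IMPLIES (0 IMPLIES 0))) -> 1
  row 9 [01001]: ((NOT 1 OR NOT 1) AND (0 IMPLIES (0 IMPLIES 1))) -> 0
  row 10 [01010]: ((NOT 0 OR NOT 1) AND (1 IMPLIES (0 IMPLIES 0))) -> 1
  row 11 [01011]: ((NOT 1 OR NOT 1) AND (1 IMPLIES (0 IMPLIES 1))) -> 0
  row 12 [01100]: ((NOT 0 OR NOT 1) AND (0 IMPLIES (1 IMPLIES 0))) -> 1
  row 13 [01101]: ((NOT 1 OR NOT 1) AND (0 IMPLIES (1 IMPLIES 1))) -> 0
  row 14 [01110]: ((NOT 0 OR NOT 1) AND (1 IMPLIES (1 IMPLIES 0))) -> 0
  row 15 [01111]: ((NOT 1 OR NOT 1) AND (1 IMPLIES (1 IMPLIES 1))) -> 0
  row 16 [10000]: ((NOT 0 OR NOT 0) AND (0 IMPLIES (0 IMPLIES 0))) -> 1
  row 17 [10001]: ((NOT 1 OR NOT 0) AND (0 IMPLIES (0 IMPLIES 1))) -> 1
  row 18 [10010]: ((NOT 0 OR NOT 0) AND (1 IMPLIES (0 IMPLIES 0))) -> 1
  row 19 [10011]: ((NOT 1 OR NOT 0) AND (1 IMPLIES (0 IMPLIES 1))) -> 1
  row 20 [10100]: ((NOT 0 OR NOT 0) AND (0 IMPLIES (1 IMPLIES 0))) -> 1
  row 21 [10101]: ((NOT 1 OR NOT 0) AND (0 IMPLIES (1 IMPLIES 1))) -> 1
  row 22 [10110]: ((NOT 0 OR NOT 0) AND (1 IMPLIES (1 IMPLIES 0))) -> 0
  row 23 [10111]: ((NOT 1 OR NOT 0) AND (1 IMPLIES (1 IMPLIES 1))) -> 1
  row 24 [11000]: ((NOT 0 OR NOT 1) AND (0 IMPLIES (0 IMPLIES 0))) -> 1
  row 25 [11001]: ((NOT 1 OR NOT 1) AND (0 IMPLIES (0 IMPLIES 1))) -> 0
  row 26 [11010]: ((NOT 0 OR NOT 1) AND (1 IMPLIES (0 IMPLIES 0))) -> 1
  row 27 [11011]: ((NOT 1 OR NOT 1) AND (1 IMPLIES (0 IMPLIES 1))) -> 0
  row 28 [11100]: ((NOT 0 OR NOT 1) AND (0 IMPLIES (1 IMPLIES 0))) -> 1
  row 29 [11101]: ((NOT 1 OR NOT 1) AND (0 IMPLIES (1 IMPLIES 1))) -> 0
  row 30 [11110]: ((NOT 0 OR NOT 1) AND (1 IMPLIES (1 IMPLIES 0))) -> 0
  row 31 [11111]: ((NOT 1 OR NOT 1) AND (1 IMPLIES (1 IMPLIES 1))) -> 0
Full result column, 4 rows per line (a,b,c fixed per line; d,e runs 00..11 left to right):
  rows 0-3 [a,b,c=000]: 1111  = hex F
  rows 4-7 [a,b,c=001]: 1101  = hex D
  rows 8-11 [a,b,c=010]: 1010  = hex A
  rows 12-15 [a,b,c=011]: 1000  = hex 8
  rows 16-19 [a,b,c=100]: 1111  = hex F
  rows 20-23 [a,b,c=101]: 1101  = hex D
  rows 24-27 [a,b,c=110]: 1010  = hex A
  rows 28-31 [a,b,c=111]: 1000  = hex 8
Output column (row 0 .. row 31) = 11111101101010001111110110101000
Output column grouped in 4s = 1111 1101 1010 1000 1111 1101 1010 1000 = 0xFDA8FDA8
Convert to decimal digit by digit (value = value*16 + digit):
  F -> 15
  15*16 + 13 (D) = 253
  253*16 + 10 (A) = 4058
  4058*16 + 8 = 64936
  64936*16 + 15 (F) = 1038991
  1038991*16 + 13 (D) = 16623869
  16623869*16 + 10 (A) = 265981914
  265981914*16 + 8 = 4255710632
Decimal = 4255710632

4255710632


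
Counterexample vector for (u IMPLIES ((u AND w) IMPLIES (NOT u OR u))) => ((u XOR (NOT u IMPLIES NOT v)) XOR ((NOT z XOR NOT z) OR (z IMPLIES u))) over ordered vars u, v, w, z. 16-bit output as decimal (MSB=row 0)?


F1 = (u IMPLIES ((u AND w) IMPLIES (NOT u OR u)))
F2 = ((u XOR (NOT u IMPLIES NOT v)) XOR ((NOT z XOR NOT z) OR (z IMPLIES u)))
Counterexample to F1=>F2 is where F1=1 and F2=0.
Evaluate each row (bits = u,v,w,z, MSB first):
  row 0 [0000]: F1=1 F2=0 -> F1&~F2 -> 1
  row 1 [0001]: F1=1 F2=1 -> F1&~F2 -> 0
  row 2 [0010]: F1=1 F2=0 -> F1&~F2 -> 1
  row 3 [0011]: F1=1 F2=1 -> F1&~F2 -> 0
  row 4 [0100]: F1=1 F2=1 -> F1&~F2 -> 0
  row 5 [0101]: F1=1 F2=0 -> F1&~F2 -> 1
  row 6 [0110]: F1=1 F2=1 -> F1&~F2 -> 0
  row 7 [0111]: F1=1 F2=0 -> F1&~F2 -> 1
  row 8 [1000]: F1=1 F2=1 -> F1&~F2 -> 0
  row 9 [1001]: F1=1 F2=1 -> F1&~F2 -> 0
  row 10 [1010]: F1=1 F2=1 -> F1&~F2 -> 0
  row 11 [1011]: F1=1 F2=1 -> F1&~F2 -> 0
  row 12 [1100]: F1=1 F2=1 -> F1&~F2 -> 0
  row 13 [1101]: F1=1 F2=1 -> F1&~F2 -> 0
  row 14 [1110]: F1=1 F2=1 -> F1&~F2 -> 0
  row 15 [1111]: F1=1 F2=1 -> F1&~F2 -> 0
Full result column, 4 rows per line (u,v fixed per line; w,z runs 00..11 left to right):
  rows 0-3 [u,v=00]: 1010  = hex A
  rows 4-7 [u,v=01]: 0101  = hex 5
  rows 8-11 [u,v=10]: 0000  = hex 0
  rows 12-15 [u,v=11]: 0000  = hex 0
Counterexample vector (row 0 .. row 15) = 1010010100000000
Output column grouped in 4s = 1010 0101 0000 0000 = 0xA500
Convert to decimal digit by digit (value = value*16 + digit):
  A -> 10
  10*16 + 5 = 165
  165*16 + 0 = 2640
  2640*16 + 0 = 42240
Decimal = 42240

42240


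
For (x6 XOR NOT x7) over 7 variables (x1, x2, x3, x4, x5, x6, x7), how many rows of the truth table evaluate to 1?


Formula: (x6 XOR NOT x7) over 7 vars (128 rows)
Evaluate each row (x1, x2, x3, x4, x5, x6, x7 as bits, MSB first):
  row 0 [0000000]: (0 XOR NOT 0) -> 1
  row 1 [0000001]: (0 XOR NOT 1) -> 0
  row 2 [0000010]: (1 XOR NOT 0) -> 0
  row 3 [0000011]: (1 XOR NOT 1) -> 1
  row 4 [0000100]: (0 XOR NOT 0) -> 1
  (every remaining row is evaluated the same way; all 128 results are listed next)
Full result column, 8 rows per line (x1,x2,x3,x4 fixed per line; x5,x6,x7 runs 000..111 left to right):
  rows 0-7 [x1,x2,x3,x4=0000]: 10011001  (ones: 4)
  rows 8-15 [x1,x2,x3,x4=0001]: 10011001  (ones: 4)
  rows 16-23 [x1,x2,x3,x4=0010]: 10011001  (ones: 4)
  rows 24-31 [x1,x2,x3,x4=0011]: 10011001  (ones: 4)
  rows 32-39 [x1,x2,x3,x4=0100]: 10011001  (ones: 4)
  rows 40-47 [x1,x2,x3,x4=0101]: 10011001  (ones: 4)
  rows 48-55 [x1,x2,x3,x4=0110]: 10011001  (ones: 4)
  rows 56-63 [x1,x2,x3,x4=0111]: 10011001  (ones: 4)
  rows 64-71 [x1,x2,x3,x4=1000]: 10011001  (ones: 4)
  rows 72-79 [x1,x2,x3,x4=1001]: 10011001  (ones: 4)
  rows 80-87 [x1,x2,x3,x4=1010]: 10011001  (ones: 4)
  rows 88-95 [x1,x2,x3,x4=1011]: 10011001  (ones: 4)
  rows 96-103 [x1,x2,x3,x4=1100]: 10011001  (ones: 4)
  rows 104-111 [x1,x2,x3,x4=1101]: 10011001  (ones: 4)
  rows 112-119 [x1,x2,x3,x4=1110]: 10011001  (ones: 4)
  rows 120-127 [x1,x2,x3,x4=1111]: 10011001  (ones: 4)
Count of 1-rows = 4+4+4+4+4+4+4+4+4+4+4+4+4+4+4+4 = 64

64


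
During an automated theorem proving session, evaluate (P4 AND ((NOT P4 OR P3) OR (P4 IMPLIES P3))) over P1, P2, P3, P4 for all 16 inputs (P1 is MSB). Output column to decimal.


Formula: (P4 AND ((NOT P4 OR P3) OR (P4 IMPLIES P3))) over P1, P2, P3, P4 (16 rows)
Evaluate each row (bits = P1,P2,P3,P4, MSB first):
  row 0 [0000]: (0 AND ((NOT 0 OR 0) OR (0 IMPLIES 0))) -> 0
  row 1 [0001]: (1 AND ((NOT 1 OR 0) OR (1 IMPLIES 0))) -> 0
  row 2 [0010]: (0 AND ((NOT 0 OR 1) OR (0 IMPLIES 1))) -> 0
  row 3 [0011]: (1 AND ((NOT 1 OR 1) OR (1 IMPLIES 1))) -> 1
  row 4 [0100]: (0 AND ((NOT 0 OR 0) OR (0 IMPLIES 0))) -> 0
  row 5 [0101]: (1 AND ((NOT 1 OR 0) OR (1 IMPLIES 0))) -> 0
  row 6 [0110]: (0 AND ((NOT 0 OR 1) OR (0 IMPLIES 1))) -> 0
  row 7 [0111]: (1 AND ((NOT 1 OR 1) OR (1 IMPLIES 1))) -> 1
  row 8 [1000]: (0 AND ((NOT 0 OR 0) OR (0 IMPLIES 0))) -> 0
  row 9 [1001]: (1 AND ((NOT 1 OR 0) OR (1 IMPLIES 0))) -> 0
  row 10 [1010]: (0 AND ((NOT 0 OR 1) OR (0 IMPLIES 1))) -> 0
  row 11 [1011]: (1 AND ((NOT 1 OR 1) OR (1 IMPLIES 1))) -> 1
  row 12 [1100]: (0 AND ((NOT 0 OR 0) OR (0 IMPLIES 0))) -> 0
  row 13 [1101]: (1 AND ((NOT 1 OR 0) OR (1 IMPLIES 0))) -> 0
  row 14 [1110]: (0 AND ((NOT 0 OR 1) OR (0 IMPLIES 1))) -> 0
  row 15 [1111]: (1 AND ((NOT 1 OR 1) OR (1 IMPLIES 1))) -> 1
Full result column, 4 rows per line (P1,P2 fixed per line; P3,P4 runs 00..11 left to right):
  rows 0-3 [P1,P2=00]: 0001  = hex 1
  rows 4-7 [P1,P2=01]: 0001  = hex 1
  rows 8-11 [P1,P2=10]: 0001  = hex 1
  rows 12-15 [P1,P2=11]: 0001  = hex 1
Output column (row 0 .. row 15) = 0001000100010001
Output column grouped in 4s = 0001 0001 0001 0001 = 0x1111
Convert to decimal digit by digit (value = value*16 + digit):
  1 -> 1
  1*16 + 1 = 17
  17*16 + 1 = 273
  273*16 + 1 = 4369
Decimal = 4369

4369


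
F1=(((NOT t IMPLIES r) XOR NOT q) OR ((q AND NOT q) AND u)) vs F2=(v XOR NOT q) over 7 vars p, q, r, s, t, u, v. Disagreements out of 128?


F1 = (((NOT t IMPLIES r) XOR NOT q) OR ((q AND NOT q) AND u))
F2 = (v XOR NOT q)
Evaluate both on each of 128 rows (bits = p,q,r,s,t,u,v):
  row 0 [0000000]: F1=1 F2=1 -> 0
  row 1 [0000001]: F1=1 F2=0 (differ) -> 1
  row 2 [0000010]: F1=1 F2=1 -> 0
  row 3 [0000011]: F1=1 F2=0 (differ) -> 1
  row 4 [0000100]: F1=0 F2=1 (differ) -> 1
  (every remaining row is evaluated the same way; all 128 results are listed next)
Full result column, 8 rows per line (p,q,r,s fixed per line; t,u,v runs 000..111 left to right):
  rows 0-7 [p,q,r,s=0000]: 01011010  (ones: 4)
  rows 8-15 [p,q,r,s=0001]: 01011010  (ones: 4)
  rows 16-23 [p,q,r,s=0010]: 10101010  (ones: 4)
  rows 24-31 [p,q,r,s=0011]: 10101010  (ones: 4)
  rows 32-39 [p,q,r,s=0100]: 01011010  (ones: 4)
  rows 40-47 [p,q,r,s=0101]: 01011010  (ones: 4)
  rows 48-55 [p,q,r,s=0110]: 10101010  (ones: 4)
  rows 56-63 [p,q,r,s=0111]: 10101010  (ones: 4)
  rows 64-71 [p,q,r,s=1000]: 01011010  (ones: 4)
  rows 72-79 [p,q,r,s=1001]: 01011010  (ones: 4)
  rows 80-87 [p,q,r,s=1010]: 10101010  (ones: 4)
  rows 88-95 [p,q,r,s=1011]: 10101010  (ones: 4)
  rows 96-103 [p,q,r,s=1100]: 01011010  (ones: 4)
  rows 104-111 [p,q,r,s=1101]: 01011010  (ones: 4)
  rows 112-119 [p,q,r,s=1110]: 10101010  (ones: 4)
  rows 120-127 [p,q,r,s=1111]: 10101010  (ones: 4)
Disagreements = 4+4+4+4+4+4+4+4+4+4+4+4+4+4+4+4 = 64

64


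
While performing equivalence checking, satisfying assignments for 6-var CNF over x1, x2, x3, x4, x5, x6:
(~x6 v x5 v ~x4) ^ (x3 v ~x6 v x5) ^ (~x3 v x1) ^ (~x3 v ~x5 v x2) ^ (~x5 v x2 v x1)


CNF with 5 clauses over 6 vars (64 assignments).
An assignment satisfies CNF iff every clause has >=1 true literal.
Check each row (bits = x1,x2,x3,x4,x5,x6; clause T/F shown):
  row 0 [000000]: clauses=TTTTT -> 1
  row 1 [000001]: clauses=TFTTT -> 0
  row 2 [000010]: clauses=TTTTF -> 0
  row 3 [000011]: clauses=TTTTF -> 0
  row 4 [000100]: clauses=TTTTT -> 1
  (every remaining row is evaluated the same way; all 64 results are listed next)
Full result column, 8 rows per line (x1,x2,x3 fixed per line; x4,x5,x6 runs 000..111 left to right):
  rows 0-7 [x1,x2,x3=000]: 10001000  (ones: 2)
  rows 8-15 [x1,x2,x3=001]: 00000000  (ones: 0)
  rows 16-23 [x1,x2,x3=010]: 10111011  (ones: 6)
  rows 24-31 [x1,x2,x3=011]: 00000000  (ones: 0)
  rows 32-39 [x1,x2,x3=100]: 10111011  (ones: 6)
  rows 40-47 [x1,x2,x3=101]: 11001000  (ones: 3)
  rows 48-55 [x1,x2,x3=110]: 10111011  (ones: 6)
  rows 56-63 [x1,x2,x3=111]: 11111011  (ones: 7)
Satisfying assignments = 2+0+6+0+6+3+6+7 = 30

30


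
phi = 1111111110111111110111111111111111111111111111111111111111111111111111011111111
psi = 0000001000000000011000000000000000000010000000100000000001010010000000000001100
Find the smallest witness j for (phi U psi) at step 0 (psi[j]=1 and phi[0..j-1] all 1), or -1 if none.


(phi U psi) at 0: need smallest j with psi[j]=1 and phi[i]=1 for all i in [0,j).
Scan from step 0:
  step 0: phi=1, psi=0 -> continue
  step 1: phi=1, psi=0 -> continue
  step 2: phi=1, psi=0 -> continue
  step 3: phi=1, psi=0 -> continue
  step 6: psi=1 and phi held for [0,6) -> witness found
Witness step = 6

6


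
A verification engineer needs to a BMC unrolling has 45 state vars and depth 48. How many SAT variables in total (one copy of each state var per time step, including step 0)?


BMC unrolls to depth k, creating one copy of each state var for steps 0..k.
Step count = 48 + 1 = 49 (steps 0 through 48)
Vars per step = 45
Total = 45 * 49 = 2205

2205


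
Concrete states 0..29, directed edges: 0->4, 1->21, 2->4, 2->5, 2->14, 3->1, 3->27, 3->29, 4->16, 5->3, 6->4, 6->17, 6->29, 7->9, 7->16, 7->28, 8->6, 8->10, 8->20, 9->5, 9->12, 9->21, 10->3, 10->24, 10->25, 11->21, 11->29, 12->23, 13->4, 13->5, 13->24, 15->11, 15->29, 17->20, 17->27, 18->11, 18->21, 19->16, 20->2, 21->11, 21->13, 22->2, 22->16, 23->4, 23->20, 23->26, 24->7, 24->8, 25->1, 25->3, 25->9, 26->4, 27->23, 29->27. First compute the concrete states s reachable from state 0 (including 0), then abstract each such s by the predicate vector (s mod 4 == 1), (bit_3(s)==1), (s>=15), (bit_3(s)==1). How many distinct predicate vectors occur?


BFS from 0:
Concrete reachable: {0, 4, 16}
Abstract via predicates (s mod 4 == 1), (bit_3(s)==1), (s>=15), (bit_3(s)==1):
  (0,0,0,0) <- {0, 4}
  (0,0,1,0) <- {16}
Distinct abstract states = 2

2


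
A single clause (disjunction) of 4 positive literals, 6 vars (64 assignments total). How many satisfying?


Step 1: Total=2^6=64
Step 2: Unsat when all 4 false: 2^2=4
Step 3: Sat=64-4=60

60


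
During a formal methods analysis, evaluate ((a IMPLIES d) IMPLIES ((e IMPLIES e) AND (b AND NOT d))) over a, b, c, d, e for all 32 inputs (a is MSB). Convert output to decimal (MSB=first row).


Formula: ((a IMPLIES d) IMPLIES ((e IMPLIES e) AND (b AND NOT d))) over a, b, c, d, e (32 rows)
Evaluate each row (bits = a,b,c,d,e, MSB first):
  row 0 [00000]: ((0 IMPLIES 0) IMPLIES ((0 IMPLIES 0) AND (0 AND NOT 0))) -> 0
  row 1 [00001]: ((0 IMPLIES 0) IMPLIES ((1 IMPLIES 1) AND (0 AND NOT 0))) -> 0
  row 2 [00010]: ((0 IMPLIES 1) IMPLIES ((0 IMPLIES 0) AND (0 AND NOT 1))) -> 0
  row 3 [00011]: ((0 IMPLIES 1) IMPLIES ((1 IMPLIES 1) AND (0 AND NOT 1))) -> 0
  row 4 [00100]: ((0 IMPLIES 0) IMPLIES ((0 IMPLIES 0) AND (0 AND NOT 0))) -> 0
  row 5 [00101]: ((0 IMPLIES 0) IMPLIES ((1 IMPLIES 1) AND (0 AND NOT 0))) -> 0
  row 6 [00110]: ((0 IMPLIES 1) IMPLIES ((0 IMPLIES 0) AND (0 AND NOT 1))) -> 0
  row 7 [00111]: ((0 IMPLIES 1) IMPLIES ((1 IMPLIES 1) AND (0 AND NOT 1))) -> 0
  row 8 [01000]: ((0 IMPLIES 0) IMPLIES ((0 IMPLIES 0) AND (1 AND NOT 0))) -> 1
  row 9 [01001]: ((0 IMPLIES 0) IMPLIES ((1 IMPLIES 1) AND (1 AND NOT 0))) -> 1
  row 10 [01010]: ((0 IMPLIES 1) IMPLIES ((0 IMPLIES 0) AND (1 AND NOT 1))) -> 0
  row 11 [01011]: ((0 IMPLIES 1) IMPLIES ((1 IMPLIES 1) AND (1 AND NOT 1))) -> 0
  row 12 [01100]: ((0 IMPLIES 0) IMPLIES ((0 IMPLIES 0) AND (1 AND NOT 0))) -> 1
  row 13 [01101]: ((0 IMPLIES 0) IMPLIES ((1 IMPLIES 1) AND (1 AND NOT 0))) -> 1
  row 14 [01110]: ((0 IMPLIES 1) IMPLIES ((0 IMPLIES 0) AND (1 AND NOT 1))) -> 0
  row 15 [01111]: ((0 IMPLIES 1) IMPLIES ((1 IMPLIES 1) AND (1 AND NOT 1))) -> 0
  row 16 [10000]: ((1 IMPLIES 0) IMPLIES ((0 IMPLIES 0) AND (0 AND NOT 0))) -> 1
  row 17 [10001]: ((1 IMPLIES 0) IMPLIES ((1 IMPLIES 1) AND (0 AND NOT 0))) -> 1
  row 18 [10010]: ((1 IMPLIES 1) IMPLIES ((0 IMPLIES 0) AND (0 AND NOT 1))) -> 0
  row 19 [10011]: ((1 IMPLIES 1) IMPLIES ((1 IMPLIES 1) AND (0 AND NOT 1))) -> 0
  row 20 [10100]: ((1 IMPLIES 0) IMPLIES ((0 IMPLIES 0) AND (0 AND NOT 0))) -> 1
  row 21 [10101]: ((1 IMPLIES 0) IMPLIES ((1 IMPLIES 1) AND (0 AND NOT 0))) -> 1
  row 22 [10110]: ((1 IMPLIES 1) IMPLIES ((0 IMPLIES 0) AND (0 AND NOT 1))) -> 0
  row 23 [10111]: ((1 IMPLIES 1) IMPLIES ((1 IMPLIES 1) AND (0 AND NOT 1))) -> 0
  row 24 [11000]: ((1 IMPLIES 0) IMPLIES ((0 IMPLIES 0) AND (1 AND NOT 0))) -> 1
  row 25 [11001]: ((1 IMPLIES 0) IMPLIES ((1 IMPLIES 1) AND (1 AND NOT 0))) -> 1
  row 26 [11010]: ((1 IMPLIES 1) IMPLIES ((0 IMPLIES 0) AND (1 AND NOT 1))) -> 0
  row 27 [11011]: ((1 IMPLIES 1) IMPLIES ((1 IMPLIES 1) AND (1 AND NOT 1))) -> 0
  row 28 [11100]: ((1 IMPLIES 0) IMPLIES ((0 IMPLIES 0) AND (1 AND NOT 0))) -> 1
  row 29 [11101]: ((1 IMPLIES 0) IMPLIES ((1 IMPLIES 1) AND (1 AND NOT 0))) -> 1
  row 30 [11110]: ((1 IMPLIES 1) IMPLIES ((0 IMPLIES 0) AND (1 AND NOT 1))) -> 0
  row 31 [11111]: ((1 IMPLIES 1) IMPLIES ((1 IMPLIES 1) AND (1 AND NOT 1))) -> 0
Full result column, 4 rows per line (a,b,c fixed per line; d,e runs 00..11 left to right):
  rows 0-3 [a,b,c=000]: 0000  = hex 0
  rows 4-7 [a,b,c=001]: 0000  = hex 0
  rows 8-11 [a,b,c=010]: 1100  = hex C
  rows 12-15 [a,b,c=011]: 1100  = hex C
  rows 16-19 [a,b,c=100]: 1100  = hex C
  rows 20-23 [a,b,c=101]: 1100  = hex C
  rows 24-27 [a,b,c=110]: 1100  = hex C
  rows 28-31 [a,b,c=111]: 1100  = hex C
Output column (row 0 .. row 31) = 00000000110011001100110011001100
Output column grouped in 4s = 0000 0000 1100 1100 1100 1100 1100 1100 = 0x00CCCCCC
Convert to decimal digit by digit (value = value*16 + digit):
  0 -> 0
  0*16 + 0 = 0
  0*16 + 12 (C) = 12
  12*16 + 12 (C) = 204
  204*16 + 12 (C) = 3276
  3276*16 + 12 (C) = 52428
  52428*16 + 12 (C) = 838860
  838860*16 + 12 (C) = 13421772
Decimal = 13421772

13421772


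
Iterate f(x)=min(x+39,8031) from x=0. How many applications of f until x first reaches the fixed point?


Step 1: x=0, cap=8031, increment=39
Step 2: x grows by 39 each step until capped at 8031; fixed point is x=8031
Step 3: iterations = ceil(8031/39) = 206

206


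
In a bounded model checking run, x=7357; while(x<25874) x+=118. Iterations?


Step 1: x goes from 7357 toward 25874 by 118; the body runs while x<25874, so iterations = ceil((bound-start)/step)
Step 2: Distance=18517
Step 3: ceil(18517/118)=157

157


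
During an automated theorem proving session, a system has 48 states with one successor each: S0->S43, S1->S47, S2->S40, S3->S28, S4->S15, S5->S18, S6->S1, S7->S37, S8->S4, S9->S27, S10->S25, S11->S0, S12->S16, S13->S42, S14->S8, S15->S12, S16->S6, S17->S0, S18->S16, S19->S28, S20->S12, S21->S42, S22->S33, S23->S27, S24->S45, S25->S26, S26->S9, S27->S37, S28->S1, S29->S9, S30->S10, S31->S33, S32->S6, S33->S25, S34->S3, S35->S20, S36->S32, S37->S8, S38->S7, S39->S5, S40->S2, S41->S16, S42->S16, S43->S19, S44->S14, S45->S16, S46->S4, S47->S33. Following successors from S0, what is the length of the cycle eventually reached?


Trace from S0 until a state repeats:
  S0 -> S43 -> S19 -> S28 -> S1 -> S47 -> S33 -> S25 -> S26 -> S9 -> S27 -> S37 -> S8 -> S4 -> S15 -> S12 -> S16 -> S6 -> S1
S1 first seen at step 4, revisited at step 18.
Cycle length = 18 - 4 = 14

14
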